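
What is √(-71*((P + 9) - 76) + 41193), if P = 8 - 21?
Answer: √46873 ≈ 216.50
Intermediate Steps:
P = -13
√(-71*((P + 9) - 76) + 41193) = √(-71*((-13 + 9) - 76) + 41193) = √(-71*(-4 - 76) + 41193) = √(-71*(-80) + 41193) = √(5680 + 41193) = √46873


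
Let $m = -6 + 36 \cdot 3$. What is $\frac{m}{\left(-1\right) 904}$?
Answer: $- \frac{51}{452} \approx -0.11283$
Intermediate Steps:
$m = 102$ ($m = -6 + 108 = 102$)
$\frac{m}{\left(-1\right) 904} = \frac{102}{\left(-1\right) 904} = \frac{102}{-904} = 102 \left(- \frac{1}{904}\right) = - \frac{51}{452}$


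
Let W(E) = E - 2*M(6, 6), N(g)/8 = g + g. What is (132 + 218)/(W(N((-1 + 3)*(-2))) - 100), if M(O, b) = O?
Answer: -175/88 ≈ -1.9886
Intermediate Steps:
N(g) = 16*g (N(g) = 8*(g + g) = 8*(2*g) = 16*g)
W(E) = -12 + E (W(E) = E - 2*6 = E - 12 = -12 + E)
(132 + 218)/(W(N((-1 + 3)*(-2))) - 100) = (132 + 218)/((-12 + 16*((-1 + 3)*(-2))) - 100) = 350/((-12 + 16*(2*(-2))) - 100) = 350/((-12 + 16*(-4)) - 100) = 350/((-12 - 64) - 100) = 350/(-76 - 100) = 350/(-176) = 350*(-1/176) = -175/88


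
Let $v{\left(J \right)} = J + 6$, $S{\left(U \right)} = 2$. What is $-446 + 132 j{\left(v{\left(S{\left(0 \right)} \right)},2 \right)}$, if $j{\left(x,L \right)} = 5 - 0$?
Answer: $214$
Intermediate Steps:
$v{\left(J \right)} = 6 + J$
$j{\left(x,L \right)} = 5$ ($j{\left(x,L \right)} = 5 + 0 = 5$)
$-446 + 132 j{\left(v{\left(S{\left(0 \right)} \right)},2 \right)} = -446 + 132 \cdot 5 = -446 + 660 = 214$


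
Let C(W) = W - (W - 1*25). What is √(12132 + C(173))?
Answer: √12157 ≈ 110.26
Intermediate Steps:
C(W) = 25 (C(W) = W - (W - 25) = W - (-25 + W) = W + (25 - W) = 25)
√(12132 + C(173)) = √(12132 + 25) = √12157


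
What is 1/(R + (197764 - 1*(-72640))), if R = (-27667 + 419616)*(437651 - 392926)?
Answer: 1/17530189429 ≈ 5.7044e-11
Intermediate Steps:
R = 17529919025 (R = 391949*44725 = 17529919025)
1/(R + (197764 - 1*(-72640))) = 1/(17529919025 + (197764 - 1*(-72640))) = 1/(17529919025 + (197764 + 72640)) = 1/(17529919025 + 270404) = 1/17530189429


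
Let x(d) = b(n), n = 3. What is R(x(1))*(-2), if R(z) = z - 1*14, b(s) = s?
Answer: 22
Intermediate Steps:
x(d) = 3
R(z) = -14 + z (R(z) = z - 14 = -14 + z)
R(x(1))*(-2) = (-14 + 3)*(-2) = -11*(-2) = 22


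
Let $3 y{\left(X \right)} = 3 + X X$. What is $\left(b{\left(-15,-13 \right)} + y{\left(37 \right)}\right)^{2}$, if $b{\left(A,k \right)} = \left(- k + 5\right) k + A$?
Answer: $\frac{390625}{9} \approx 43403.0$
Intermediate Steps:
$b{\left(A,k \right)} = A + k \left(5 - k\right)$ ($b{\left(A,k \right)} = \left(5 - k\right) k + A = k \left(5 - k\right) + A = A + k \left(5 - k\right)$)
$y{\left(X \right)} = 1 + \frac{X^{2}}{3}$ ($y{\left(X \right)} = \frac{3 + X X}{3} = \frac{3 + X^{2}}{3} = 1 + \frac{X^{2}}{3}$)
$\left(b{\left(-15,-13 \right)} + y{\left(37 \right)}\right)^{2} = \left(\left(-15 - \left(-13\right)^{2} + 5 \left(-13\right)\right) + \left(1 + \frac{37^{2}}{3}\right)\right)^{2} = \left(\left(-15 - 169 - 65\right) + \left(1 + \frac{1}{3} \cdot 1369\right)\right)^{2} = \left(\left(-15 - 169 - 65\right) + \left(1 + \frac{1369}{3}\right)\right)^{2} = \left(-249 + \frac{1372}{3}\right)^{2} = \left(\frac{625}{3}\right)^{2} = \frac{390625}{9}$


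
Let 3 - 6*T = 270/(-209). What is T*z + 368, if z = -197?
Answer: 94921/418 ≈ 227.08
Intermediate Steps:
T = 299/418 (T = ½ - 45/(-209) = ½ - 45*(-1)/209 = ½ - ⅙*(-270/209) = ½ + 45/209 = 299/418 ≈ 0.71531)
T*z + 368 = (299/418)*(-197) + 368 = -58903/418 + 368 = 94921/418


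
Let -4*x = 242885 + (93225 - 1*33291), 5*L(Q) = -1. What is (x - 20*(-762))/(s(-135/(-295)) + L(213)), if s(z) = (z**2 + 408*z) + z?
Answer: -4209555895/13031396 ≈ -323.03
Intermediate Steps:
L(Q) = -1/5 (L(Q) = (1/5)*(-1) = -1/5)
s(z) = z**2 + 409*z
x = -302819/4 (x = -(242885 + (93225 - 1*33291))/4 = -(242885 + (93225 - 33291))/4 = -(242885 + 59934)/4 = -1/4*302819 = -302819/4 ≈ -75705.)
(x - 20*(-762))/(s(-135/(-295)) + L(213)) = (-302819/4 - 20*(-762))/((-135/(-295))*(409 - 135/(-295)) - 1/5) = (-302819/4 + 15240)/((-135*(-1/295))*(409 - 135*(-1/295)) - 1/5) = -241859/(4*(27*(409 + 27/59)/59 - 1/5)) = -241859/(4*((27/59)*(24158/59) - 1/5)) = -241859/(4*(652266/3481 - 1/5)) = -241859/(4*3257849/17405) = -241859/4*17405/3257849 = -4209555895/13031396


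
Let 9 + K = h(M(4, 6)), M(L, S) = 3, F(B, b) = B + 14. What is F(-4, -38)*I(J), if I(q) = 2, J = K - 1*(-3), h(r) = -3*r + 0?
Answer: 20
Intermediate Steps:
F(B, b) = 14 + B
h(r) = -3*r
K = -18 (K = -9 - 3*3 = -9 - 9 = -18)
J = -15 (J = -18 - 1*(-3) = -18 + 3 = -15)
F(-4, -38)*I(J) = (14 - 4)*2 = 10*2 = 20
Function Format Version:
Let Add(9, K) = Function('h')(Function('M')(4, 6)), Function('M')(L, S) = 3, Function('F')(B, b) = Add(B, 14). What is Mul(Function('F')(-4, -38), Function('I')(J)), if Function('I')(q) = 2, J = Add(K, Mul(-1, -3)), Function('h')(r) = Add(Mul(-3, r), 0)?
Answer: 20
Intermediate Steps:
Function('F')(B, b) = Add(14, B)
Function('h')(r) = Mul(-3, r)
K = -18 (K = Add(-9, Mul(-3, 3)) = Add(-9, -9) = -18)
J = -15 (J = Add(-18, Mul(-1, -3)) = Add(-18, 3) = -15)
Mul(Function('F')(-4, -38), Function('I')(J)) = Mul(Add(14, -4), 2) = Mul(10, 2) = 20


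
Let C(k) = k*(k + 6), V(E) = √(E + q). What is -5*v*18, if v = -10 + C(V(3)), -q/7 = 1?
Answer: 1260 - 1080*I ≈ 1260.0 - 1080.0*I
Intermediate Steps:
q = -7 (q = -7*1 = -7)
V(E) = √(-7 + E) (V(E) = √(E - 7) = √(-7 + E))
C(k) = k*(6 + k)
v = -10 + 2*I*(6 + 2*I) (v = -10 + √(-7 + 3)*(6 + √(-7 + 3)) = -10 + √(-4)*(6 + √(-4)) = -10 + (2*I)*(6 + 2*I) = -10 + 2*I*(6 + 2*I) ≈ -14.0 + 12.0*I)
-5*v*18 = -5*(-14 + 12*I)*18 = (70 - 60*I)*18 = 1260 - 1080*I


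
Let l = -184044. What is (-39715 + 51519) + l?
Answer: -172240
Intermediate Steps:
(-39715 + 51519) + l = (-39715 + 51519) - 184044 = 11804 - 184044 = -172240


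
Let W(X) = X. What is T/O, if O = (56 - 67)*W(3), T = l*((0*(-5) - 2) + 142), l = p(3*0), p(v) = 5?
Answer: -700/33 ≈ -21.212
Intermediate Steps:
l = 5
T = 700 (T = 5*((0*(-5) - 2) + 142) = 5*((0 - 2) + 142) = 5*(-2 + 142) = 5*140 = 700)
O = -33 (O = (56 - 67)*3 = -11*3 = -33)
T/O = 700/(-33) = 700*(-1/33) = -700/33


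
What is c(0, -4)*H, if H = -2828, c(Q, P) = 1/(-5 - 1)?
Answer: 1414/3 ≈ 471.33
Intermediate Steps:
c(Q, P) = -1/6 (c(Q, P) = 1/(-6) = -1/6)
c(0, -4)*H = -1/6*(-2828) = 1414/3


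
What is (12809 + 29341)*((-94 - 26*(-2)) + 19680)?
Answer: 827741700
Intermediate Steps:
(12809 + 29341)*((-94 - 26*(-2)) + 19680) = 42150*((-94 + 52) + 19680) = 42150*(-42 + 19680) = 42150*19638 = 827741700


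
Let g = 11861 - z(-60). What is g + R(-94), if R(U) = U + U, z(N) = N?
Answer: 11733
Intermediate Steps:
R(U) = 2*U
g = 11921 (g = 11861 - 1*(-60) = 11861 + 60 = 11921)
g + R(-94) = 11921 + 2*(-94) = 11921 - 188 = 11733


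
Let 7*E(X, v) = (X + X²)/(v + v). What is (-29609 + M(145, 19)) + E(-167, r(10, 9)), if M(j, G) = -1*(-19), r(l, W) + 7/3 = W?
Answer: -4101017/140 ≈ -29293.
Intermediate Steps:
r(l, W) = -7/3 + W
M(j, G) = 19
E(X, v) = (X + X²)/(14*v) (E(X, v) = ((X + X²)/(v + v))/7 = ((X + X²)/((2*v)))/7 = ((X + X²)*(1/(2*v)))/7 = ((X + X²)/(2*v))/7 = (X + X²)/(14*v))
(-29609 + M(145, 19)) + E(-167, r(10, 9)) = (-29609 + 19) + (1/14)*(-167)*(1 - 167)/(-7/3 + 9) = -29590 + (1/14)*(-167)*(-166)/(20/3) = -29590 + (1/14)*(-167)*(3/20)*(-166) = -29590 + 41583/140 = -4101017/140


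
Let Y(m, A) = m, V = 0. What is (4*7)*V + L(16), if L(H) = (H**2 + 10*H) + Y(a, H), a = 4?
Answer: 420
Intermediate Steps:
L(H) = 4 + H**2 + 10*H (L(H) = (H**2 + 10*H) + 4 = 4 + H**2 + 10*H)
(4*7)*V + L(16) = (4*7)*0 + (4 + 16**2 + 10*16) = 28*0 + (4 + 256 + 160) = 0 + 420 = 420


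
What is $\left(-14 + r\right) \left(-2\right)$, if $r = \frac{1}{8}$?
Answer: $\frac{111}{4} \approx 27.75$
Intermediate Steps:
$r = \frac{1}{8} \approx 0.125$
$\left(-14 + r\right) \left(-2\right) = \left(-14 + \frac{1}{8}\right) \left(-2\right) = \left(- \frac{111}{8}\right) \left(-2\right) = \frac{111}{4}$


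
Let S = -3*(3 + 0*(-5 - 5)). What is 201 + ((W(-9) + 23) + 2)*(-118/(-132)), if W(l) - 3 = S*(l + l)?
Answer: 12238/33 ≈ 370.85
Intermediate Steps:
S = -9 (S = -3*(3 + 0*(-10)) = -3*(3 + 0) = -3*3 = -9)
W(l) = 3 - 18*l (W(l) = 3 - 9*(l + l) = 3 - 18*l)
201 + ((W(-9) + 23) + 2)*(-118/(-132)) = 201 + (((3 - 18*(-9)) + 23) + 2)*(-118/(-132)) = 201 + (((3 + 162) + 23) + 2)*(-118*(-1/132)) = 201 + ((165 + 23) + 2)*(59/66) = 201 + (188 + 2)*(59/66) = 201 + 190*(59/66) = 201 + 5605/33 = 12238/33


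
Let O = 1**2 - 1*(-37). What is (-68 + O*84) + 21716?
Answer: 24840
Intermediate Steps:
O = 38 (O = 1 + 37 = 38)
(-68 + O*84) + 21716 = (-68 + 38*84) + 21716 = (-68 + 3192) + 21716 = 3124 + 21716 = 24840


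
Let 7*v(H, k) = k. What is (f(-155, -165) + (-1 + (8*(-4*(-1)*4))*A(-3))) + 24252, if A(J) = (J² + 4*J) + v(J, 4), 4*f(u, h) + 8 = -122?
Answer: 334707/14 ≈ 23908.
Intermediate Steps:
f(u, h) = -65/2 (f(u, h) = -2 + (¼)*(-122) = -2 - 61/2 = -65/2)
v(H, k) = k/7
A(J) = 4/7 + J² + 4*J (A(J) = (J² + 4*J) + (⅐)*4 = (J² + 4*J) + 4/7 = 4/7 + J² + 4*J)
(f(-155, -165) + (-1 + (8*(-4*(-1)*4))*A(-3))) + 24252 = (-65/2 + (-1 + (8*(-4*(-1)*4))*(4/7 + (-3)² + 4*(-3)))) + 24252 = (-65/2 + (-1 + (8*(4*4))*(4/7 + 9 - 12))) + 24252 = (-65/2 + (-1 + (8*16)*(-17/7))) + 24252 = (-65/2 + (-1 + 128*(-17/7))) + 24252 = (-65/2 + (-1 - 2176/7)) + 24252 = (-65/2 - 2183/7) + 24252 = -4821/14 + 24252 = 334707/14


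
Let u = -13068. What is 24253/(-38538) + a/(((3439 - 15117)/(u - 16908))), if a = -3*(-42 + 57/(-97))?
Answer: 7144553805893/21827268054 ≈ 327.32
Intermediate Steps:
a = 12393/97 (a = -3*(-42 + 57*(-1/97)) = -3*(-42 - 57/97) = -3*(-4131/97) = 12393/97 ≈ 127.76)
24253/(-38538) + a/(((3439 - 15117)/(u - 16908))) = 24253/(-38538) + 12393/(97*(((3439 - 15117)/(-13068 - 16908)))) = 24253*(-1/38538) + 12393/(97*((-11678/(-29976)))) = -24253/38538 + 12393/(97*((-11678*(-1/29976)))) = -24253/38538 + 12393/(97*(5839/14988)) = -24253/38538 + (12393/97)*(14988/5839) = -24253/38538 + 185746284/566383 = 7144553805893/21827268054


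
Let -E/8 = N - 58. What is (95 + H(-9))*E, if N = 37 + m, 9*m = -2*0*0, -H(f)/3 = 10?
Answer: 10920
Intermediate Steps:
H(f) = -30 (H(f) = -3*10 = -30)
m = 0 (m = (-2*0*0)/9 = (0*0)/9 = (⅑)*0 = 0)
N = 37 (N = 37 + 0 = 37)
E = 168 (E = -8*(37 - 58) = -8*(-21) = 168)
(95 + H(-9))*E = (95 - 30)*168 = 65*168 = 10920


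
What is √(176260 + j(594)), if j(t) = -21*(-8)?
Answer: 2*√44107 ≈ 420.03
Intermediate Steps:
j(t) = 168
√(176260 + j(594)) = √(176260 + 168) = √176428 = 2*√44107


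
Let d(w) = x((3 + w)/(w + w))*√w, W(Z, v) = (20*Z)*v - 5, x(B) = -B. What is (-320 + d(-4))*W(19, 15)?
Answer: -1822400 - 5695*I/4 ≈ -1.8224e+6 - 1423.8*I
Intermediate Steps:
W(Z, v) = -5 + 20*Z*v (W(Z, v) = 20*Z*v - 5 = -5 + 20*Z*v)
d(w) = -(3 + w)/(2*√w) (d(w) = (-(3 + w)/(w + w))*√w = (-(3 + w)/(2*w))*√w = -(3 + w)/(2*√w))
(-320 + d(-4))*W(19, 15) = (-320 + (-3 - 1*(-4))/(2*√(-4)))*(-5 + 20*19*15) = (-320 + (-I/2)*(-3 + 4)/2)*(-5 + 5700) = (-320 + (½)*(-I/2)*1)*5695 = (-320 - I/4)*5695 = -1822400 - 5695*I/4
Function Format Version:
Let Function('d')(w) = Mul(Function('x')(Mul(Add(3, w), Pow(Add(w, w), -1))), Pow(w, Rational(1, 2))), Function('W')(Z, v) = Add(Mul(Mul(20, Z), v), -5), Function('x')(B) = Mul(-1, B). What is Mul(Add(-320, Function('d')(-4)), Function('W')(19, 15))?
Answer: Add(-1822400, Mul(Rational(-5695, 4), I)) ≈ Add(-1.8224e+6, Mul(-1423.8, I))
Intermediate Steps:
Function('W')(Z, v) = Add(-5, Mul(20, Z, v)) (Function('W')(Z, v) = Add(Mul(20, Z, v), -5) = Add(-5, Mul(20, Z, v)))
Function('d')(w) = Mul(Rational(-1, 2), Pow(w, Rational(-1, 2)), Add(3, w)) (Function('d')(w) = Mul(Mul(-1, Mul(Add(3, w), Pow(Add(w, w), -1))), Pow(w, Rational(1, 2))) = Mul(Mul(-1, Mul(Add(3, w), Pow(Mul(2, w), -1))), Pow(w, Rational(1, 2))) = Mul(Mul(-1, Mul(Add(3, w), Mul(Rational(1, 2), Pow(w, -1)))), Pow(w, Rational(1, 2))) = Mul(Mul(-1, Mul(Rational(1, 2), Pow(w, -1), Add(3, w))), Pow(w, Rational(1, 2))) = Mul(Mul(Rational(-1, 2), Pow(w, -1), Add(3, w)), Pow(w, Rational(1, 2))) = Mul(Rational(-1, 2), Pow(w, Rational(-1, 2)), Add(3, w)))
Mul(Add(-320, Function('d')(-4)), Function('W')(19, 15)) = Mul(Add(-320, Mul(Rational(1, 2), Pow(-4, Rational(-1, 2)), Add(-3, Mul(-1, -4)))), Add(-5, Mul(20, 19, 15))) = Mul(Add(-320, Mul(Rational(1, 2), Mul(Rational(-1, 2), I), Add(-3, 4))), Add(-5, 5700)) = Mul(Add(-320, Mul(Rational(1, 2), Mul(Rational(-1, 2), I), 1)), 5695) = Mul(Add(-320, Mul(Rational(-1, 4), I)), 5695) = Add(-1822400, Mul(Rational(-5695, 4), I))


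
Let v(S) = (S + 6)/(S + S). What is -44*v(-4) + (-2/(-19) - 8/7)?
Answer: 1325/133 ≈ 9.9624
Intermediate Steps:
v(S) = (6 + S)/(2*S) (v(S) = (6 + S)/((2*S)) = (6 + S)*(1/(2*S)) = (6 + S)/(2*S))
-44*v(-4) + (-2/(-19) - 8/7) = -22*(6 - 4)/(-4) + (-2/(-19) - 8/7) = -22*(-1)*2/4 + (-2*(-1/19) - 8*1/7) = -44*(-1/4) + (2/19 - 8/7) = 11 - 138/133 = 1325/133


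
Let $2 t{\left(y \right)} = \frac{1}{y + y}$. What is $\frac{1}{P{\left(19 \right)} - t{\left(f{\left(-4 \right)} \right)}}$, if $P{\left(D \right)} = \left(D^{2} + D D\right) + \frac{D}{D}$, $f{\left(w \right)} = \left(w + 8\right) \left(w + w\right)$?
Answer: $\frac{128}{92545} \approx 0.0013831$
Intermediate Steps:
$f{\left(w \right)} = 2 w \left(8 + w\right)$ ($f{\left(w \right)} = \left(8 + w\right) 2 w = 2 w \left(8 + w\right)$)
$t{\left(y \right)} = \frac{1}{4 y}$ ($t{\left(y \right)} = \frac{1}{2 \left(y + y\right)} = \frac{1}{2 \cdot 2 y} = \frac{\frac{1}{2} \frac{1}{y}}{2} = \frac{1}{4 y}$)
$P{\left(D \right)} = 1 + 2 D^{2}$ ($P{\left(D \right)} = \left(D^{2} + D^{2}\right) + 1 = 2 D^{2} + 1 = 1 + 2 D^{2}$)
$\frac{1}{P{\left(19 \right)} - t{\left(f{\left(-4 \right)} \right)}} = \frac{1}{\left(1 + 2 \cdot 19^{2}\right) - \frac{1}{4 \cdot 2 \left(-4\right) \left(8 - 4\right)}} = \frac{1}{\left(1 + 2 \cdot 361\right) - \frac{1}{4 \cdot 2 \left(-4\right) 4}} = \frac{1}{\left(1 + 722\right) - \frac{1}{4 \left(-32\right)}} = \frac{1}{723 - \frac{1}{4} \left(- \frac{1}{32}\right)} = \frac{1}{723 - - \frac{1}{128}} = \frac{1}{723 + \frac{1}{128}} = \frac{1}{\frac{92545}{128}} = \frac{128}{92545}$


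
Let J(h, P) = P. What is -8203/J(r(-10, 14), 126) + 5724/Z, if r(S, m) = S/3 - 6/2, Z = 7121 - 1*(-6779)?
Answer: -28325119/437850 ≈ -64.691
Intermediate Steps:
Z = 13900 (Z = 7121 + 6779 = 13900)
r(S, m) = -3 + S/3 (r(S, m) = S*(⅓) - 6*½ = S/3 - 3 = -3 + S/3)
-8203/J(r(-10, 14), 126) + 5724/Z = -8203/126 + 5724/13900 = -8203*1/126 + 5724*(1/13900) = -8203/126 + 1431/3475 = -28325119/437850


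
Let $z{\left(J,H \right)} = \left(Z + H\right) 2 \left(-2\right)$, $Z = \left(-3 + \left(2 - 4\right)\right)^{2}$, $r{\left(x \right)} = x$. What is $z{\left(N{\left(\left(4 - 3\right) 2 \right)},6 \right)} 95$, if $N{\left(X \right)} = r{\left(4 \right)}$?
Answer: $-11780$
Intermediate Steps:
$N{\left(X \right)} = 4$
$Z = 25$ ($Z = \left(-3 + \left(2 - 4\right)\right)^{2} = \left(-3 - 2\right)^{2} = \left(-5\right)^{2} = 25$)
$z{\left(J,H \right)} = -100 - 4 H$ ($z{\left(J,H \right)} = \left(25 + H\right) 2 \left(-2\right) = \left(50 + 2 H\right) \left(-2\right) = -100 - 4 H$)
$z{\left(N{\left(\left(4 - 3\right) 2 \right)},6 \right)} 95 = \left(-100 - 24\right) 95 = \left(-124\right) 95 = -11780$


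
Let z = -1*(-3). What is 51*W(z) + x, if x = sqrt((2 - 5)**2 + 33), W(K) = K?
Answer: 153 + sqrt(42) ≈ 159.48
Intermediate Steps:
z = 3
x = sqrt(42) (x = sqrt((-3)**2 + 33) = sqrt(9 + 33) = sqrt(42) ≈ 6.4807)
51*W(z) + x = 51*3 + sqrt(42) = 153 + sqrt(42)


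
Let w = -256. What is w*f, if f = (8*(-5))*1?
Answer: 10240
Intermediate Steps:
f = -40 (f = -40*1 = -40)
w*f = -256*(-40) = 10240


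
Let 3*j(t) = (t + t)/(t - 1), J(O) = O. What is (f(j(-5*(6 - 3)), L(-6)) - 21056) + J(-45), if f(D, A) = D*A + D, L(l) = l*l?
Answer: -168623/8 ≈ -21078.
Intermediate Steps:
L(l) = l²
j(t) = 2*t/(3*(-1 + t)) (j(t) = ((t + t)/(t - 1))/3 = ((2*t)/(-1 + t))/3 = (2*t/(-1 + t))/3 = 2*t/(3*(-1 + t)))
f(D, A) = D + A*D (f(D, A) = A*D + D = D + A*D)
(f(j(-5*(6 - 3)), L(-6)) - 21056) + J(-45) = ((2*(-5*(6 - 3))/(3*(-1 - 5*(6 - 3))))*(1 + (-6)²) - 21056) - 45 = ((2*(-5*3)/(3*(-1 - 5*3)))*(1 + 36) - 21056) - 45 = (((⅔)*(-15)/(-1 - 15))*37 - 21056) - 45 = (((⅔)*(-15)/(-16))*37 - 21056) - 45 = (((⅔)*(-15)*(-1/16))*37 - 21056) - 45 = ((5/8)*37 - 21056) - 45 = (185/8 - 21056) - 45 = -168263/8 - 45 = -168623/8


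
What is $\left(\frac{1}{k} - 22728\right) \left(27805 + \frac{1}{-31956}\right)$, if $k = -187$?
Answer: $- \frac{3776402190261323}{5975772} \approx -6.3195 \cdot 10^{8}$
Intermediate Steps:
$\left(\frac{1}{k} - 22728\right) \left(27805 + \frac{1}{-31956}\right) = \left(\frac{1}{-187} - 22728\right) \left(27805 + \frac{1}{-31956}\right) = \left(- \frac{1}{187} - 22728\right) \left(27805 - \frac{1}{31956}\right) = \left(- \frac{4250137}{187}\right) \frac{888536579}{31956} = - \frac{3776402190261323}{5975772}$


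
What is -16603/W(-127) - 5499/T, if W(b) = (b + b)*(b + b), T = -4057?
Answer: 287415113/261741412 ≈ 1.0981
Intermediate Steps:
W(b) = 4*b² (W(b) = (2*b)*(2*b) = 4*b²)
-16603/W(-127) - 5499/T = -16603/(4*(-127)²) - 5499/(-4057) = -16603/(4*16129) - 5499*(-1/4057) = -16603/64516 + 5499/4057 = 287415113/261741412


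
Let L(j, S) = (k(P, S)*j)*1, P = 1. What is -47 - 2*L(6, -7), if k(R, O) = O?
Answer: 37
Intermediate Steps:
L(j, S) = S*j (L(j, S) = (S*j)*1 = S*j)
-47 - 2*L(6, -7) = -47 - (-14)*6 = -47 - 2*(-42) = -47 + 84 = 37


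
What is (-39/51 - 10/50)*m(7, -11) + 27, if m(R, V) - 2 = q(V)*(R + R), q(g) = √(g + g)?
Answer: 2131/85 - 1148*I*√22/85 ≈ 25.071 - 63.348*I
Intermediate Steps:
q(g) = √2*√g (q(g) = √(2*g) = √2*√g)
m(R, V) = 2 + 2*R*√2*√V (m(R, V) = 2 + (√2*√V)*(R + R) = 2 + (√2*√V)*(2*R) = 2 + 2*R*√2*√V)
(-39/51 - 10/50)*m(7, -11) + 27 = (-39/51 - 10/50)*(2 + 2*7*√2*√(-11)) + 27 = (-39*1/51 - 10*1/50)*(2 + 2*7*√2*(I*√11)) + 27 = (-13/17 - ⅕)*(2 + 14*I*√22) + 27 = -82*(2 + 14*I*√22)/85 + 27 = (-164/85 - 1148*I*√22/85) + 27 = 2131/85 - 1148*I*√22/85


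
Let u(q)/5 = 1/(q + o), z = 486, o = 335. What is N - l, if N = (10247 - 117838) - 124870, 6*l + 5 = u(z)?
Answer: -572549393/2463 ≈ -2.3246e+5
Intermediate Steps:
u(q) = 5/(335 + q) (u(q) = 5/(q + 335) = 5/(335 + q))
l = -2050/2463 (l = -⅚ + (5/(335 + 486))/6 = -⅚ + (5/821)/6 = -⅚ + (5*(1/821))/6 = -⅚ + (⅙)*(5/821) = -⅚ + 5/4926 = -2050/2463 ≈ -0.83232)
N = -232461 (N = -107591 - 124870 = -232461)
N - l = -232461 - 1*(-2050/2463) = -232461 + 2050/2463 = -572549393/2463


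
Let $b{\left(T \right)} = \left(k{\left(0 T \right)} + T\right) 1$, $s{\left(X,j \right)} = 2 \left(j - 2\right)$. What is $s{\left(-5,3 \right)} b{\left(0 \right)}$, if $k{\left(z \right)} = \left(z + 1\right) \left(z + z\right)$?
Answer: $0$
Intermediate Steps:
$k{\left(z \right)} = 2 z \left(1 + z\right)$ ($k{\left(z \right)} = \left(1 + z\right) 2 z = 2 z \left(1 + z\right)$)
$s{\left(X,j \right)} = -4 + 2 j$ ($s{\left(X,j \right)} = 2 \left(-2 + j\right) = -4 + 2 j$)
$b{\left(T \right)} = T$ ($b{\left(T \right)} = \left(2 \cdot 0 T \left(1 + 0 T\right) + T\right) 1 = \left(2 \cdot 0 \left(1 + 0\right) + T\right) 1 = \left(2 \cdot 0 \cdot 1 + T\right) 1 = \left(0 + T\right) 1 = T 1 = T$)
$s{\left(-5,3 \right)} b{\left(0 \right)} = \left(-4 + 2 \cdot 3\right) 0 = \left(-4 + 6\right) 0 = 2 \cdot 0 = 0$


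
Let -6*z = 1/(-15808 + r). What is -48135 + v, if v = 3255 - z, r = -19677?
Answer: -9555400801/212910 ≈ -44880.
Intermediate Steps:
z = 1/212910 (z = -1/(6*(-15808 - 19677)) = -⅙/(-35485) = -⅙*(-1/35485) = 1/212910 ≈ 4.6968e-6)
v = 693022049/212910 (v = 3255 - 1*1/212910 = 3255 - 1/212910 = 693022049/212910 ≈ 3255.0)
-48135 + v = -48135 + 693022049/212910 = -9555400801/212910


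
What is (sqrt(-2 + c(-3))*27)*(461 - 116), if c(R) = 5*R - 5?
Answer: 9315*I*sqrt(22) ≈ 43691.0*I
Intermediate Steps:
c(R) = -5 + 5*R
(sqrt(-2 + c(-3))*27)*(461 - 116) = (sqrt(-2 + (-5 + 5*(-3)))*27)*(461 - 116) = (sqrt(-2 + (-5 - 15))*27)*345 = (sqrt(-2 - 20)*27)*345 = (sqrt(-22)*27)*345 = ((I*sqrt(22))*27)*345 = (27*I*sqrt(22))*345 = 9315*I*sqrt(22)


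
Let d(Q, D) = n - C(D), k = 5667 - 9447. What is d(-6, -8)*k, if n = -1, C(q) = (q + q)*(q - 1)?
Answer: 548100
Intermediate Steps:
C(q) = 2*q*(-1 + q) (C(q) = (2*q)*(-1 + q) = 2*q*(-1 + q))
k = -3780
d(Q, D) = -1 - 2*D*(-1 + D)
d(-6, -8)*k = (-1 - 2*(-8)*(-1 - 8))*(-3780) = (-1 - 2*(-8)*(-9))*(-3780) = (-1 - 144)*(-3780) = -145*(-3780) = 548100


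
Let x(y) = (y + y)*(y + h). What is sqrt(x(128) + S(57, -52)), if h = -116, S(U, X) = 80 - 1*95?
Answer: sqrt(3057) ≈ 55.290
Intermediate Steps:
S(U, X) = -15 (S(U, X) = 80 - 95 = -15)
x(y) = 2*y*(-116 + y) (x(y) = (y + y)*(y - 116) = (2*y)*(-116 + y) = 2*y*(-116 + y))
sqrt(x(128) + S(57, -52)) = sqrt(2*128*(-116 + 128) - 15) = sqrt(2*128*12 - 15) = sqrt(3072 - 15) = sqrt(3057)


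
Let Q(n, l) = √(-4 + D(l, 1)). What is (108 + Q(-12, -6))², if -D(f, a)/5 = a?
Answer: 11655 + 648*I ≈ 11655.0 + 648.0*I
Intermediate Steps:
D(f, a) = -5*a
Q(n, l) = 3*I (Q(n, l) = √(-4 - 5*1) = √(-4 - 5) = √(-9) = 3*I)
(108 + Q(-12, -6))² = (108 + 3*I)²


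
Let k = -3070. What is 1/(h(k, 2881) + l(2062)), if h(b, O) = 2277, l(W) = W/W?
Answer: 1/2278 ≈ 0.00043898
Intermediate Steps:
l(W) = 1
1/(h(k, 2881) + l(2062)) = 1/(2277 + 1) = 1/2278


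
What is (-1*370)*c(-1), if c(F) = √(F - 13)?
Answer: -370*I*√14 ≈ -1384.4*I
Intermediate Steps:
c(F) = √(-13 + F)
(-1*370)*c(-1) = (-1*370)*√(-13 - 1) = -370*I*√14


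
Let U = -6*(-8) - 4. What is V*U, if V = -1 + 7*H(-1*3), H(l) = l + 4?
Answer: 264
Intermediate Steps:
H(l) = 4 + l
V = 6 (V = -1 + 7*(4 - 1*3) = -1 + 7*(4 - 3) = -1 + 7*1 = -1 + 7 = 6)
U = 44 (U = 48 - 4 = 44)
V*U = 6*44 = 264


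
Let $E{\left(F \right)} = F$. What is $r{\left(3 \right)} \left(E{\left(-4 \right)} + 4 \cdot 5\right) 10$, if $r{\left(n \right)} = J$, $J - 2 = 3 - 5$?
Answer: $0$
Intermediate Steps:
$J = 0$ ($J = 2 + \left(3 - 5\right) = 2 - 2 = 0$)
$r{\left(n \right)} = 0$
$r{\left(3 \right)} \left(E{\left(-4 \right)} + 4 \cdot 5\right) 10 = 0 \left(-4 + 4 \cdot 5\right) 10 = 0 \left(-4 + 20\right) 10 = 0 \cdot 16 \cdot 10 = 0 \cdot 10 = 0$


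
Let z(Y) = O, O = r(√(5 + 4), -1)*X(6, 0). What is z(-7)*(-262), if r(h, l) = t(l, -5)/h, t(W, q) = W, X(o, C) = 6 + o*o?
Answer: 3668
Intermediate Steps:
X(o, C) = 6 + o²
r(h, l) = l/h
O = -14 (O = (-1/(√(5 + 4)))*(6 + 6²) = (-1/(√9))*(6 + 36) = -1/3*42 = -1*⅓*42 = -⅓*42 = -14)
z(Y) = -14
z(-7)*(-262) = -14*(-262) = 3668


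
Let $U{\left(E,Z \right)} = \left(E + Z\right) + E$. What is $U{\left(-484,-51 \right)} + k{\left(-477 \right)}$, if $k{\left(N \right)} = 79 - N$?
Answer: $-463$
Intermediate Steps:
$U{\left(E,Z \right)} = Z + 2 E$
$U{\left(-484,-51 \right)} + k{\left(-477 \right)} = \left(-51 + 2 \left(-484\right)\right) + \left(79 - -477\right) = \left(-51 - 968\right) + \left(79 + 477\right) = -1019 + 556 = -463$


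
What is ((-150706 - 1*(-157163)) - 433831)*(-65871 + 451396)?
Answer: -164763361350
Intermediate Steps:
((-150706 - 1*(-157163)) - 433831)*(-65871 + 451396) = ((-150706 + 157163) - 433831)*385525 = (6457 - 433831)*385525 = -427374*385525 = -164763361350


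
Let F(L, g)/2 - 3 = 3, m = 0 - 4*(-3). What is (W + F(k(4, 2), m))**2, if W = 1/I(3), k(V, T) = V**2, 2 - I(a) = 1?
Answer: 169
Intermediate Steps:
I(a) = 1 (I(a) = 2 - 1*1 = 2 - 1 = 1)
W = 1 (W = 1/1 = 1)
m = 12 (m = 0 + 12 = 12)
F(L, g) = 12 (F(L, g) = 6 + 2*3 = 6 + 6 = 12)
(W + F(k(4, 2), m))**2 = (1 + 12)**2 = 13**2 = 169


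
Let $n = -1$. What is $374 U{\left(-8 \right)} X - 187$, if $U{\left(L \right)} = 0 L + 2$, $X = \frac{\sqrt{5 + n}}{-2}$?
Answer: $-935$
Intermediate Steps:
$X = -1$ ($X = \frac{\sqrt{5 - 1}}{-2} = \sqrt{4} \left(- \frac{1}{2}\right) = 2 \left(- \frac{1}{2}\right) = -1$)
$U{\left(L \right)} = 2$ ($U{\left(L \right)} = 0 + 2 = 2$)
$374 U{\left(-8 \right)} X - 187 = 374 \cdot 2 \left(-1\right) - 187 = 374 \left(-2\right) - 187 = -748 - 187 = -935$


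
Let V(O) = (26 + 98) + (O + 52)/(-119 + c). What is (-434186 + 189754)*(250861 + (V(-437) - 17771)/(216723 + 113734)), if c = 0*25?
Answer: -344472847659099280/5617769 ≈ -6.1318e+10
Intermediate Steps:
c = 0
V(O) = 14704/119 - O/119 (V(O) = (26 + 98) + (O + 52)/(-119 + 0) = 124 + (52 + O)/(-119) = 124 + (52 + O)*(-1/119) = 124 + (-52/119 - O/119) = 14704/119 - O/119)
(-434186 + 189754)*(250861 + (V(-437) - 17771)/(216723 + 113734)) = (-434186 + 189754)*(250861 + ((14704/119 - 1/119*(-437)) - 17771)/(216723 + 113734)) = -244432*(250861 + ((14704/119 + 437/119) - 17771)/330457) = -244432*(250861 + (2163/17 - 17771)*(1/330457)) = -244432*(250861 - 299944/17*1/330457) = -244432*(250861 - 299944/5617769) = -244432*1409278849165/5617769 = -344472847659099280/5617769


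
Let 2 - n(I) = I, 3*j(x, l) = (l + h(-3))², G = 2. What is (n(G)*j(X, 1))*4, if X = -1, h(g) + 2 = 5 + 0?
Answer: 0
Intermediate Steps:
h(g) = 3 (h(g) = -2 + (5 + 0) = -2 + 5 = 3)
j(x, l) = (3 + l)²/3 (j(x, l) = (l + 3)²/3 = (3 + l)²/3)
n(I) = 2 - I
(n(G)*j(X, 1))*4 = ((2 - 1*2)*((3 + 1)²/3))*4 = ((2 - 2)*((⅓)*4²))*4 = (0*((⅓)*16))*4 = (0*(16/3))*4 = 0*4 = 0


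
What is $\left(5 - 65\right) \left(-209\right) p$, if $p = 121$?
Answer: $1517340$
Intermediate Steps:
$\left(5 - 65\right) \left(-209\right) p = \left(5 - 65\right) \left(-209\right) 121 = \left(-60\right) \left(-209\right) 121 = 12540 \cdot 121 = 1517340$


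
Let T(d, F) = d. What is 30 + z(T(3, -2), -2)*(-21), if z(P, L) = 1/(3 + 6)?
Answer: 83/3 ≈ 27.667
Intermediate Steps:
z(P, L) = ⅑ (z(P, L) = 1/9 = ⅑)
30 + z(T(3, -2), -2)*(-21) = 30 + (⅑)*(-21) = 30 - 7/3 = 83/3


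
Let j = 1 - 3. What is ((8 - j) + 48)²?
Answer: 3364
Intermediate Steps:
j = -2
((8 - j) + 48)² = ((8 - 1*(-2)) + 48)² = ((8 + 2) + 48)² = (10 + 48)² = 58² = 3364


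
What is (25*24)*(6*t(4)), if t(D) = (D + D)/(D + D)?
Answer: 3600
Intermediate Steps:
t(D) = 1 (t(D) = (2*D)/((2*D)) = (2*D)*(1/(2*D)) = 1)
(25*24)*(6*t(4)) = (25*24)*(6*1) = 600*6 = 3600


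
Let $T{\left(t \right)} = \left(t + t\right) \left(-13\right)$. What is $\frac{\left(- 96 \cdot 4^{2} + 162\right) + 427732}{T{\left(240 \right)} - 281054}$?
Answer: $- \frac{213179}{143647} \approx -1.484$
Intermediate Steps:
$T{\left(t \right)} = - 26 t$ ($T{\left(t \right)} = 2 t \left(-13\right) = - 26 t$)
$\frac{\left(- 96 \cdot 4^{2} + 162\right) + 427732}{T{\left(240 \right)} - 281054} = \frac{\left(- 96 \cdot 4^{2} + 162\right) + 427732}{\left(-26\right) 240 - 281054} = \frac{\left(\left(-96\right) 16 + 162\right) + 427732}{-6240 - 281054} = \frac{\left(-1536 + 162\right) + 427732}{-287294} = \left(-1374 + 427732\right) \left(- \frac{1}{287294}\right) = 426358 \left(- \frac{1}{287294}\right) = - \frac{213179}{143647}$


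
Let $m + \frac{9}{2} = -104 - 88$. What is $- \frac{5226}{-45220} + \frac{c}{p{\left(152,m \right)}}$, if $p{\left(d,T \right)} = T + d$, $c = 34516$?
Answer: $- \frac{1560580963}{2012290} \approx -775.52$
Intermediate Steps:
$m = - \frac{393}{2}$ ($m = - \frac{9}{2} - 192 = - \frac{393}{2} \approx -196.5$)
$- \frac{5226}{-45220} + \frac{c}{p{\left(152,m \right)}} = - \frac{5226}{-45220} + \frac{34516}{- \frac{393}{2} + 152} = \left(-5226\right) \left(- \frac{1}{45220}\right) + \frac{34516}{- \frac{89}{2}} = \frac{2613}{22610} + 34516 \left(- \frac{2}{89}\right) = \frac{2613}{22610} - \frac{69032}{89} = - \frac{1560580963}{2012290}$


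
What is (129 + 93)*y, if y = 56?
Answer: 12432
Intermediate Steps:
(129 + 93)*y = (129 + 93)*56 = 222*56 = 12432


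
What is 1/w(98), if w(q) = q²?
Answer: 1/9604 ≈ 0.00010412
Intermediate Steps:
1/w(98) = 1/(98²) = 1/9604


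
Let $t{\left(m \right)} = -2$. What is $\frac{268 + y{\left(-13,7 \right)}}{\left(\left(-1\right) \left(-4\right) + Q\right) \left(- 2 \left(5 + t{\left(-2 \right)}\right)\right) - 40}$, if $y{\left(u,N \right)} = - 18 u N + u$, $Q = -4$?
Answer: $- \frac{1893}{40} \approx -47.325$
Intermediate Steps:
$y{\left(u,N \right)} = u - 18 N u$ ($y{\left(u,N \right)} = - 18 N u + u = u - 18 N u$)
$\frac{268 + y{\left(-13,7 \right)}}{\left(\left(-1\right) \left(-4\right) + Q\right) \left(- 2 \left(5 + t{\left(-2 \right)}\right)\right) - 40} = \frac{268 - 13 \left(1 - 126\right)}{\left(\left(-1\right) \left(-4\right) - 4\right) \left(- 2 \left(5 - 2\right)\right) - 40} = \frac{268 - 13 \left(1 - 126\right)}{\left(4 - 4\right) \left(\left(-2\right) 3\right) - 40} = \frac{268 - -1625}{0 \left(-6\right) - 40} = \frac{268 + 1625}{0 - 40} = \frac{1893}{-40} = 1893 \left(- \frac{1}{40}\right) = - \frac{1893}{40}$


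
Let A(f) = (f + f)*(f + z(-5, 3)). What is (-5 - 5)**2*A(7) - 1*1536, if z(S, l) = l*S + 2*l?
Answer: -4336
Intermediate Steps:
z(S, l) = 2*l + S*l (z(S, l) = S*l + 2*l = 2*l + S*l)
A(f) = 2*f*(-9 + f) (A(f) = (f + f)*(f + 3*(2 - 5)) = (2*f)*(f + 3*(-3)) = (2*f)*(f - 9) = (2*f)*(-9 + f) = 2*f*(-9 + f))
(-5 - 5)**2*A(7) - 1*1536 = (-5 - 5)**2*(2*7*(-9 + 7)) - 1*1536 = (-10)**2*(2*7*(-2)) - 1536 = 100*(-28) - 1536 = -2800 - 1536 = -4336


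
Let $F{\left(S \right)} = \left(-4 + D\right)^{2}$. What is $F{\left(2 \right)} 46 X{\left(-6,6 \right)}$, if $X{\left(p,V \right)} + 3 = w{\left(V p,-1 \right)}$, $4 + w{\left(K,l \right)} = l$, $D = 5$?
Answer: $-368$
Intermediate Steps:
$w{\left(K,l \right)} = -4 + l$
$F{\left(S \right)} = 1$ ($F{\left(S \right)} = \left(-4 + 5\right)^{2} = 1^{2} = 1$)
$X{\left(p,V \right)} = -8$ ($X{\left(p,V \right)} = -3 - 5 = -8$)
$F{\left(2 \right)} 46 X{\left(-6,6 \right)} = 1 \cdot 46 \left(-8\right) = 46 \left(-8\right) = -368$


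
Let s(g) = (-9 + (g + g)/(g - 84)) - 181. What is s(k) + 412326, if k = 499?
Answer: 171037438/415 ≈ 4.1214e+5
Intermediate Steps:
s(g) = -190 + 2*g/(-84 + g) (s(g) = (-9 + (2*g)/(-84 + g)) - 181 = (-9 + 2*g/(-84 + g)) - 181 = -190 + 2*g/(-84 + g))
s(k) + 412326 = 4*(3990 - 47*499)/(-84 + 499) + 412326 = 4*(3990 - 23453)/415 + 412326 = 4*(1/415)*(-19463) + 412326 = -77852/415 + 412326 = 171037438/415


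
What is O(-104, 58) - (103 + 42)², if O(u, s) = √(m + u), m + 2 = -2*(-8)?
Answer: -21025 + 3*I*√10 ≈ -21025.0 + 9.4868*I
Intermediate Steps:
m = 14 (m = -2 - 2*(-8) = -2 + 16 = 14)
O(u, s) = √(14 + u)
O(-104, 58) - (103 + 42)² = √(14 - 104) - (103 + 42)² = √(-90) - 1*145² = 3*I*√10 - 1*21025 = 3*I*√10 - 21025 = -21025 + 3*I*√10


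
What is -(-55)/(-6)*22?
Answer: -605/3 ≈ -201.67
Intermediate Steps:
-(-55)/(-6)*22 = -(-55)*(-1)/6*22 = -11*⅚*22 = -55/6*22 = -605/3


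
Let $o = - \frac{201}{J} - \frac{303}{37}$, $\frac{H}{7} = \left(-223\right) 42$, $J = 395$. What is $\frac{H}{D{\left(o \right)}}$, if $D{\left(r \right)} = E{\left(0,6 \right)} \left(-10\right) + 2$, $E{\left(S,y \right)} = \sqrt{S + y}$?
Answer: $\frac{32781}{149} + \frac{163905 \sqrt{6}}{149} \approx 2914.5$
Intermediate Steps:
$H = -65562$ ($H = 7 \left(\left(-223\right) 42\right) = 7 \left(-9366\right) = -65562$)
$o = - \frac{127122}{14615}$ ($o = - \frac{201}{395} - \frac{303}{37} = - \frac{127122}{14615} \approx -8.698$)
$D{\left(r \right)} = 2 - 10 \sqrt{6}$ ($D{\left(r \right)} = \sqrt{0 + 6} \left(-10\right) + 2 = \sqrt{6} \left(-10\right) + 2 = - 10 \sqrt{6} + 2 = 2 - 10 \sqrt{6}$)
$\frac{H}{D{\left(o \right)}} = - \frac{65562}{2 - 10 \sqrt{6}}$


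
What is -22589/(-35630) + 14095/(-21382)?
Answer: -685959/27208595 ≈ -0.025211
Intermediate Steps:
-22589/(-35630) + 14095/(-21382) = -22589*(-1/35630) + 14095*(-1/21382) = 3227/5090 - 14095/21382 = -685959/27208595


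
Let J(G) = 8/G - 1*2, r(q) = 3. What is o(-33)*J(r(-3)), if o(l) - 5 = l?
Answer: -56/3 ≈ -18.667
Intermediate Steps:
o(l) = 5 + l
J(G) = -2 + 8/G (J(G) = 8/G - 2 = -2 + 8/G)
o(-33)*J(r(-3)) = (5 - 33)*(-2 + 8/3) = -28*(-2 + 8*(1/3)) = -28*(-2 + 8/3) = -28*2/3 = -56/3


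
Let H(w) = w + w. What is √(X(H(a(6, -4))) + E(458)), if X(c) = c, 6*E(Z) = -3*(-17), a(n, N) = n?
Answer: √82/2 ≈ 4.5277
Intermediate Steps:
H(w) = 2*w
E(Z) = 17/2 (E(Z) = (-3*(-17))/6 = (⅙)*51 = 17/2)
√(X(H(a(6, -4))) + E(458)) = √(2*6 + 17/2) = √(12 + 17/2) = √(41/2) = √82/2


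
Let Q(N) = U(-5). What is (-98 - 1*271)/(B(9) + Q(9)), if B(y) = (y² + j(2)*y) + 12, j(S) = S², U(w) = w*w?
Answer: -369/154 ≈ -2.3961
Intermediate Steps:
U(w) = w²
Q(N) = 25 (Q(N) = (-5)² = 25)
B(y) = 12 + y² + 4*y (B(y) = (y² + 2²*y) + 12 = (y² + 4*y) + 12 = 12 + y² + 4*y)
(-98 - 1*271)/(B(9) + Q(9)) = (-98 - 1*271)/((12 + 9² + 4*9) + 25) = (-98 - 271)/((12 + 81 + 36) + 25) = -369/(129 + 25) = -369/154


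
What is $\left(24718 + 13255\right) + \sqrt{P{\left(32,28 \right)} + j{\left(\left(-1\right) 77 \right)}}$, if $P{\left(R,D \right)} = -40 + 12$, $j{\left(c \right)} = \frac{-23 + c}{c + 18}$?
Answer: $37973 + \frac{4 i \sqrt{5723}}{59} \approx 37973.0 + 5.1288 i$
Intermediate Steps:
$j{\left(c \right)} = \frac{-23 + c}{18 + c}$
$P{\left(R,D \right)} = -28$
$\left(24718 + 13255\right) + \sqrt{P{\left(32,28 \right)} + j{\left(\left(-1\right) 77 \right)}} = \left(24718 + 13255\right) + \sqrt{-28 + \frac{-23 - 77}{18 - 77}} = 37973 + \sqrt{-28 + \frac{-23 - 77}{18 - 77}} = 37973 + \sqrt{-28 + \frac{1}{-59} \left(-100\right)} = 37973 + \sqrt{-28 - - \frac{100}{59}} = 37973 + \sqrt{-28 + \frac{100}{59}} = 37973 + \sqrt{- \frac{1552}{59}} = 37973 + \frac{4 i \sqrt{5723}}{59}$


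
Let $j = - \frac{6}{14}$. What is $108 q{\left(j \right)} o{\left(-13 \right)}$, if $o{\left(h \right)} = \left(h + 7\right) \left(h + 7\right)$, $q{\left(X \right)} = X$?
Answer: $- \frac{11664}{7} \approx -1666.3$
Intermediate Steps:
$j = - \frac{3}{7}$ ($j = \left(-6\right) \frac{1}{14} = - \frac{3}{7} \approx -0.42857$)
$o{\left(h \right)} = \left(7 + h\right)^{2}$ ($o{\left(h \right)} = \left(7 + h\right) \left(7 + h\right) = \left(7 + h\right)^{2}$)
$108 q{\left(j \right)} o{\left(-13 \right)} = 108 \left(- \frac{3}{7}\right) \left(7 - 13\right)^{2} = - \frac{324 \left(-6\right)^{2}}{7} = \left(- \frac{324}{7}\right) 36 = - \frac{11664}{7}$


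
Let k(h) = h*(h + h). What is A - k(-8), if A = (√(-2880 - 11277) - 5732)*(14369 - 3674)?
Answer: -61303868 + 352935*I*√13 ≈ -6.1304e+7 + 1.2725e+6*I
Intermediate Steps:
k(h) = 2*h² (k(h) = h*(2*h) = 2*h²)
A = -61303740 + 352935*I*√13 (A = (√(-14157) - 5732)*10695 = (33*I*√13 - 5732)*10695 = (-5732 + 33*I*√13)*10695 = -61303740 + 352935*I*√13 ≈ -6.1304e+7 + 1.2725e+6*I)
A - k(-8) = (-61303740 + 352935*I*√13) - 2*(-8)² = (-61303740 + 352935*I*√13) - 2*64 = (-61303740 + 352935*I*√13) - 1*128 = (-61303740 + 352935*I*√13) - 128 = -61303868 + 352935*I*√13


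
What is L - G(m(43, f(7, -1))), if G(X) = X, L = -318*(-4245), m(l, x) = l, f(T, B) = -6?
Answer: 1349867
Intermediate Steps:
L = 1349910
L - G(m(43, f(7, -1))) = 1349910 - 1*43 = 1349910 - 43 = 1349867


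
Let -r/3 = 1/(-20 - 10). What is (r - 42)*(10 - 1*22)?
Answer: 2514/5 ≈ 502.80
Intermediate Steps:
r = ⅒ (r = -3/(-20 - 10) = -3/(-30) = -3*(-1/30) = ⅒ ≈ 0.10000)
(r - 42)*(10 - 1*22) = (⅒ - 42)*(10 - 1*22) = -419*(10 - 22)/10 = -419/10*(-12) = 2514/5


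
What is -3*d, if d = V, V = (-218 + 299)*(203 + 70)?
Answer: -66339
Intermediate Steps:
V = 22113 (V = 81*273 = 22113)
d = 22113
-3*d = -3*22113 = -66339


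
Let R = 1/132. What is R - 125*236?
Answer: -3893999/132 ≈ -29500.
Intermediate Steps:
R = 1/132 ≈ 0.0075758
R - 125*236 = 1/132 - 125*236 = 1/132 - 29500 = -3893999/132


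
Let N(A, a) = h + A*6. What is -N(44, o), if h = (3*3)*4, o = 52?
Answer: -300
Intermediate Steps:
h = 36 (h = 9*4 = 36)
N(A, a) = 36 + 6*A (N(A, a) = 36 + A*6 = 36 + 6*A)
-N(44, o) = -(36 + 6*44) = -(36 + 264) = -1*300 = -300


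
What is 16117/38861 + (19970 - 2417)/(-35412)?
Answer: -37130643/458715244 ≈ -0.080945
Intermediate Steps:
16117/38861 + (19970 - 2417)/(-35412) = 16117*(1/38861) + 17553*(-1/35412) = 16117/38861 - 5851/11804 = -37130643/458715244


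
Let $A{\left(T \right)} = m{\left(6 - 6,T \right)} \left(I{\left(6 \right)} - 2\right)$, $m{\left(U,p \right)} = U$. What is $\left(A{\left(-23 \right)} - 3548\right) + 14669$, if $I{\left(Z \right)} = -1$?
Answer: $11121$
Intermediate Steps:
$A{\left(T \right)} = 0$ ($A{\left(T \right)} = \left(6 - 6\right) \left(-1 - 2\right) = \left(6 - 6\right) \left(-3\right) = 0 \left(-3\right) = 0$)
$\left(A{\left(-23 \right)} - 3548\right) + 14669 = \left(0 - 3548\right) + 14669 = -3548 + 14669 = 11121$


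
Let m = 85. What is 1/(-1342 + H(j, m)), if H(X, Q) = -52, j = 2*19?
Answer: -1/1394 ≈ -0.00071736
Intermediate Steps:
j = 38
1/(-1342 + H(j, m)) = 1/(-1342 - 52) = 1/(-1394) = -1/1394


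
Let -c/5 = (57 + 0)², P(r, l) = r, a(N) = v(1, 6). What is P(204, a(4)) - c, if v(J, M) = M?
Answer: 16449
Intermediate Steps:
a(N) = 6
c = -16245 (c = -5*(57 + 0)² = -5*57² = -5*3249 = -16245)
P(204, a(4)) - c = 204 - 1*(-16245) = 204 + 16245 = 16449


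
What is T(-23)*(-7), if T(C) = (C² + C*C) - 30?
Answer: -7196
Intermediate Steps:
T(C) = -30 + 2*C² (T(C) = (C² + C²) - 30 = 2*C² - 30 = -30 + 2*C²)
T(-23)*(-7) = (-30 + 2*(-23)²)*(-7) = (-30 + 2*529)*(-7) = (-30 + 1058)*(-7) = 1028*(-7) = -7196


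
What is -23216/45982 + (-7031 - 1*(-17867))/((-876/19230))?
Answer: -399232435174/1678343 ≈ -2.3787e+5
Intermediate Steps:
-23216/45982 + (-7031 - 1*(-17867))/((-876/19230)) = -23216*1/45982 + (-7031 + 17867)/((-876*1/19230)) = -11608/22991 + 10836/(-146/3205) = -11608/22991 + 10836*(-3205/146) = -11608/22991 - 17364690/73 = -399232435174/1678343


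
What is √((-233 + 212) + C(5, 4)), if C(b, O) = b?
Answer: 4*I ≈ 4.0*I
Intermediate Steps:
√((-233 + 212) + C(5, 4)) = √((-233 + 212) + 5) = √(-21 + 5) = √(-16) = 4*I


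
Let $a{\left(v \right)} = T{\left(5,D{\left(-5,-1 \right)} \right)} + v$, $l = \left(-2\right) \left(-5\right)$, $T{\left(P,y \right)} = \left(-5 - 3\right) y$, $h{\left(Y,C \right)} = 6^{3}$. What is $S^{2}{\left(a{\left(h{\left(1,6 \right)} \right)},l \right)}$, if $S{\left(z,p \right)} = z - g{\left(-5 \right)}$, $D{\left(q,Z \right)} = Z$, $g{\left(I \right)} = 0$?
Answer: $50176$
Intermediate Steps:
$h{\left(Y,C \right)} = 216$
$T{\left(P,y \right)} = - 8 y$
$l = 10$
$a{\left(v \right)} = 8 + v$ ($a{\left(v \right)} = \left(-8\right) \left(-1\right) + v = 8 + v$)
$S{\left(z,p \right)} = z$ ($S{\left(z,p \right)} = z - 0 = z + 0 = z$)
$S^{2}{\left(a{\left(h{\left(1,6 \right)} \right)},l \right)} = \left(8 + 216\right)^{2} = 224^{2} = 50176$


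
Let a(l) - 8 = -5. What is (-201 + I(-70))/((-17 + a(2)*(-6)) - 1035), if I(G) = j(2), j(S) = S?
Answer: 199/1070 ≈ 0.18598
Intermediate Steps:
a(l) = 3 (a(l) = 8 - 5 = 3)
I(G) = 2
(-201 + I(-70))/((-17 + a(2)*(-6)) - 1035) = (-201 + 2)/((-17 + 3*(-6)) - 1035) = -199/((-17 - 18) - 1035) = -199/(-35 - 1035) = -199/(-1070) = -199*(-1/1070) = 199/1070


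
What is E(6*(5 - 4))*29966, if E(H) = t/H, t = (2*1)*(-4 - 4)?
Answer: -239728/3 ≈ -79909.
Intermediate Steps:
t = -16 (t = 2*(-8) = -16)
E(H) = -16/H
E(6*(5 - 4))*29966 = -16*1/(6*(5 - 4))*29966 = -16/(6*1)*29966 = -16/6*29966 = -16*1/6*29966 = -8/3*29966 = -239728/3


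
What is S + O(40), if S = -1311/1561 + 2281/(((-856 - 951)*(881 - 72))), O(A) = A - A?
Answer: -1920063034/2281968143 ≈ -0.84141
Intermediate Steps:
O(A) = 0
S = -1920063034/2281968143 (S = -1311*1/1561 + 2281/((-1807*809)) = -1311/1561 + 2281/(-1461863) = -1311/1561 + 2281*(-1/1461863) = -1311/1561 - 2281/1461863 = -1920063034/2281968143 ≈ -0.84141)
S + O(40) = -1920063034/2281968143 + 0 = -1920063034/2281968143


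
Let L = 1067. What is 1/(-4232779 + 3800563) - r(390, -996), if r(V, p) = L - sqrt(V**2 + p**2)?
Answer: -461174473/432216 + 6*sqrt(31781) ≈ 2.6336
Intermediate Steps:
r(V, p) = 1067 - sqrt(V**2 + p**2)
1/(-4232779 + 3800563) - r(390, -996) = 1/(-4232779 + 3800563) - (1067 - sqrt(390**2 + (-996)**2)) = 1/(-432216) - (1067 - sqrt(152100 + 992016)) = -1/432216 - (1067 - sqrt(1144116)) = -1/432216 - (1067 - 6*sqrt(31781)) = -1/432216 + (-1067 + 6*sqrt(31781)) = -461174473/432216 + 6*sqrt(31781)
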